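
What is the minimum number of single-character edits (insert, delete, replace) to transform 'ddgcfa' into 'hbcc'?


Building DP table for s1='ddgcfa' (len 6) and s2='hbcc' (len 4):
       h  b  c  c
    0  1  2  3  4
  d 1  1  2  3  4
  d 2  2  2  3  4
  g 3  3  3  3  4
  c 4  4  4  3  3
  f 5  5  5  4  4
  a 6  6  6  5  5
Edit distance = dp[6][4] = 5

5


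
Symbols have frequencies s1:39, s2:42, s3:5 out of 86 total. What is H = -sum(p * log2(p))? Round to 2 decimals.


Computing entropy H = -sum(p_i * log2(p_i)):
  s1: p = 39/86 = 0.4535, -p*log2(p) = 0.5174
  s2: p = 42/86 = 0.4884, -p*log2(p) = 0.5050
  s3: p = 5/86 = 0.0581, -p*log2(p) = 0.2386
H = sum of terms = 1.2610
Rounded to 2 decimals: 1.26

1.26


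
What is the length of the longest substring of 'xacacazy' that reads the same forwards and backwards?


Scanning 'xacacazy' for palindromic substrings.
Substring at positions 1-5: 'acaca'.
Check: reverse('acaca') = 'acaca' -> palindrome confirmed.
Neighbouring characters ('x' / 'z') break symmetry, so it cannot extend further.
No longer palindromic substring exists; longest length = 5

5


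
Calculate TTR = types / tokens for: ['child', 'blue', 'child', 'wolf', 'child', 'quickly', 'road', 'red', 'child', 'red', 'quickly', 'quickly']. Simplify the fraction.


Tokens: 12
Unique types: ('blue', 'child', 'quickly', 'red', 'road', 'wolf') = 6
TTR = 6/12
Simplify: divide both by 6 -> 1/2
TTR = 1/2

1/2


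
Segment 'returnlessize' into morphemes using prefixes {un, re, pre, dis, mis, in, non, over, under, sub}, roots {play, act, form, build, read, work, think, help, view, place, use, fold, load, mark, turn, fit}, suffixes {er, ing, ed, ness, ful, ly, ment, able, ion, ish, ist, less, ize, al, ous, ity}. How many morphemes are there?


Segmenting 'returnlessize' against the inventory:
  're' -> prefix (morpheme 1)
  'turn' -> root (morpheme 2)
  'less' -> suffix (morpheme 3)
  'ize' -> suffix (morpheme 4)
Total morphemes: 4

4


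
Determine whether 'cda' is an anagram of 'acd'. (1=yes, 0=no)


Sort characters of 'cda': 'acd'
Sort characters of 'acd': 'acd'
Sorted forms match -> they ARE anagrams
Result: 1

1


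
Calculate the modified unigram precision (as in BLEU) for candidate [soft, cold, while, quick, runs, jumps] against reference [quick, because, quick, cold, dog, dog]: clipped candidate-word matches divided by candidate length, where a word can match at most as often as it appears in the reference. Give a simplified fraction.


Reference word counts: {'because': 1, 'cold': 1, 'dog': 2, 'quick': 2}
Checking each candidate word (with clipping):
  'soft' -> not in reference -> no match (matches: 0)
  'cold' -> in reference (ref count 1, used 1/1) -> match (matches: 1)
  'while' -> not in reference -> no match (matches: 1)
  'quick' -> in reference (ref count 2, used 1/2) -> match (matches: 2)
  'runs' -> not in reference -> no match (matches: 2)
  'jumps' -> not in reference -> no match (matches: 2)
Clipped matches: 2, Candidate length: 6
Precision = 2/6 = 1/3

1/3


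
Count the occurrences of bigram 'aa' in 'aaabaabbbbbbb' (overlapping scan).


Scanning 'aaabaabbbbbbb' for bigram 'aa':
  Position 0: 'aa' -> MATCH
  Position 1: 'aa' -> MATCH
  Position 2: 'ab' -> no
  Position 3: 'ba' -> no
  Position 4: 'aa' -> MATCH
  Position 5: 'ab' -> no
  Position 6: 'bb' -> no
  Position 7: 'bb' -> no
  Position 8: 'bb' -> no
  Position 9: 'bb' -> no
  Position 10: 'bb' -> no
  Position 11: 'bb' -> no
Total matches: 3

3


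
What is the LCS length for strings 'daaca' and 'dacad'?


DP table for LCS of 'daaca' and 'dacad':
       d  a  c  a  d
    0  0  0  0  0  0
  d 0  1  1  1  1  1
  a 0  1  2  2  2  2
  a 0  1  2  2  3  3
  c 0  1  2  3  3  3
  a 0  1  2  3  4  4
LCS: 'daca'
LCS length = 4

4


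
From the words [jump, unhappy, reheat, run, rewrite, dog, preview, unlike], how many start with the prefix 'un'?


Checking each word for prefix 'un':
  'jump' -> no (count: 0)
  'unhappy' -> YES, starts with 'un' (count: 1)
  'reheat' -> no (count: 1)
  'run' -> no (count: 1)
  'rewrite' -> no (count: 1)
  'dog' -> no (count: 1)
  'preview' -> no (count: 1)
  'unlike' -> YES, starts with 'un' (count: 2)
Total with prefix 'un': 2

2


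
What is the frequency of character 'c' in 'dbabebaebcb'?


Scanning 'dbabebaebcb' for 'c':
  Position 9: 'c' -> MATCH (count: 1)
Total occurrences of 'c': 1

1


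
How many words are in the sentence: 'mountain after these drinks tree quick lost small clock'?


Counting words by splitting on spaces:
  Word 1: 'mountain'
  Word 2: 'after'
  Word 3: 'these'
  Word 4: 'drinks'
  Word 5: 'tree'
  Word 6: 'quick'
  Word 7: 'lost'
  Word 8: 'small'
  Word 9: 'clock'
Total words: 9

9


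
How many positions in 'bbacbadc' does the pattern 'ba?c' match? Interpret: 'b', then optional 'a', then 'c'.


Pattern: ba?c means 'b', then optional 'a', then 'c'.
Scanning 'bbacbadc' position-by-position:
  Pos 0: window 'bba' -> no
  Pos 1: window 'bac' -> MATCH
  Pos 2: window 'acb' -> no
  Pos 3: window 'cba' -> no
  Pos 4: window 'bad' -> no
  Pos 5: window 'adc' -> no
  Pos 6: window 'dc' -> no
  Pos 7: window 'c' -> no
Total matches: 1

1


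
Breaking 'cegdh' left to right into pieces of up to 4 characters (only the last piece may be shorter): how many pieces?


'cegdh' has 5 characters.
Chunking with max size 4:
  Chunk 1: 'cegd' (positions 0-3)
  Chunk 2: 'h' (positions 4-4)
Total chunks: ceil(5 / 4) = 2

2


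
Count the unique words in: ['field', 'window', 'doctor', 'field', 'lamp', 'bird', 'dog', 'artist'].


Listing all tokens and tracking unique types:
  Token 1: 'field' -> NEW (unique so far: 1)
  Token 2: 'window' -> NEW (unique so far: 2)
  Token 3: 'doctor' -> NEW (unique so far: 3)
  Token 4: 'field' -> duplicate (unique so far: 3)
  Token 5: 'lamp' -> NEW (unique so far: 4)
  Token 6: 'bird' -> NEW (unique so far: 5)
  Token 7: 'dog' -> NEW (unique so far: 6)
  Token 8: 'artist' -> NEW (unique so far: 7)
Unique types: ('artist', 'bird', 'doctor', 'dog', 'field', 'lamp', 'window')
Vocabulary size: 7

7


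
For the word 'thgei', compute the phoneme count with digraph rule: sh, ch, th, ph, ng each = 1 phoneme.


Parsing 'thgei' greedily, digraphs first:
  'th' -> digraph (1 consonant phoneme) (phonemes so far: 1)
  'g' -> consonant phoneme (phonemes so far: 2)
  'e' -> vowel phoneme (phonemes so far: 3)
  'i' -> vowel phoneme (phonemes so far: 4)
Total phonemes: 4

4


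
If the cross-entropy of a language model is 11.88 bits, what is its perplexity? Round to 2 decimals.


Perplexity formula: PP = 2^H
H = 11.88
PP = 2^11.88
Decompose: 2^11.88 = 2^11 * 2^0.88
2^11 = 2048, 2^0.88 ~ 1.8403753
PP ~ 2048 * 1.8403753 = 3769.0886144
Rounded to 2 decimals: 3769.09

3769.09


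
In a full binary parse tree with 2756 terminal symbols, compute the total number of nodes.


Leaf nodes (terminals): 2756
Internal nodes = n - 1 = 2756 - 1 = 2755
Total = leaves + internal = 2756 + 2755 = 5511

5511


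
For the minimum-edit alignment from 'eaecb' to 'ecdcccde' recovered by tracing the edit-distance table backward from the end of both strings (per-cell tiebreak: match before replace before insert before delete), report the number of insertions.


Edit distance = 6. Backtracking from cell (5, 8) with preference match > replace > insert > delete,
then listing the resulting alignment 'eaecb' -> 'ecdcccde' left to right:
  Step 1: keep 'e'
  Step 2: insert 'c' [insertion #1]
  Step 3: insert 'd' [insertion #2]
  Step 4: replace a->c
  Step 5: replace e->c
  Step 6: keep 'c'
  Step 7: insert 'd' [insertion #3]
  Step 8: replace b->e
Total insertions: 3

3


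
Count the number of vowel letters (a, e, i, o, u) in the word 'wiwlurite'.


Scanning each character of 'wiwlurite':
  Position 1: 'w' -> consonant (running count: 0)
  Position 2: 'i' -> vowel (running count: 1)
  Position 3: 'w' -> consonant (running count: 1)
  Position 4: 'l' -> consonant (running count: 1)
  Position 5: 'u' -> vowel (running count: 2)
  Position 6: 'r' -> consonant (running count: 2)
  Position 7: 'i' -> vowel (running count: 3)
  Position 8: 't' -> consonant (running count: 3)
  Position 9: 'e' -> vowel (running count: 4)
Total vowels: 4

4


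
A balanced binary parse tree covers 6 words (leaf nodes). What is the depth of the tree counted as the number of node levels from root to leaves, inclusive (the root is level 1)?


In a balanced binary tree with n leaves the deepest leaf is ceil(log2(n)) edges below the root,
so counting node levels inclusive of root and leaves gives ceil(log2(n)) + 1 levels.
log2(6) = 2.5850
ceil(2.5850) = 3
levels = 3 + 1 = 4

4


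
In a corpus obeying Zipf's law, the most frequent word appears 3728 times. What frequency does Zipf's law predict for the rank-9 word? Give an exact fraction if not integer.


Zipf's law: freq(rank) = f1 / rank
f1 = 3728, rank = 9
freq = 3728 / 9
GCD(3728, 9) = 1
Simplified: 3728/9

3728/9


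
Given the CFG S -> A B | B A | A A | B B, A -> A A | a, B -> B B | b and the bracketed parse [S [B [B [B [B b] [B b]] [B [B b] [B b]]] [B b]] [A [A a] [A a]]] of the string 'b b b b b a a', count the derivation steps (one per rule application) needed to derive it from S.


Every bracketed nonterminal node [X ...] in the tree is produced by exactly one rule application.
Reading the tree off as a leftmost derivation:
  Step 1: S  =>  B A   (applied S -> B A)
  Step 2: B A  =>  B B A   (applied B -> B B)
  Step 3: B B A  =>  B B B A   (applied B -> B B)
  Step 4: B B B A  =>  B B B B A   (applied B -> B B)
  Step 5: B B B B A  =>  b B B B A   (applied B -> b)
  Step 6: b B B B A  =>  b b B B A   (applied B -> b)
  Step 7: b b B B A  =>  b b B B B A   (applied B -> B B)
  Step 8: b b B B B A  =>  b b b B B A   (applied B -> b)
  Step 9: b b b B B A  =>  b b b b B A   (applied B -> b)
  Step 10: b b b b B A  =>  b b b b b A   (applied B -> b)
  Step 11: b b b b b A  =>  b b b b b A A   (applied A -> A A)
  Step 12: b b b b b A A  =>  b b b b b a A   (applied A -> a)
  Step 13: b b b b b a A  =>  b b b b b a a   (applied A -> a)
Final yield: b b b b b a a
Total rewrite steps: 13

13


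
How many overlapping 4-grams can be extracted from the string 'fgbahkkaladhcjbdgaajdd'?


String 'fgbahkkaladhcjbdgaajdd' has length L = 22.
Number of overlapping n-grams = L - n + 1
Substituting: 22 - 4 + 1 = 19

19


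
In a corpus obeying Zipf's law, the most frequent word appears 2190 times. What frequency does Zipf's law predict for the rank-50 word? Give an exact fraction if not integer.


Zipf's law: freq(rank) = f1 / rank
f1 = 2190, rank = 50
freq = 2190 / 50
GCD(2190, 50) = 10
Simplified: 219/5

219/5


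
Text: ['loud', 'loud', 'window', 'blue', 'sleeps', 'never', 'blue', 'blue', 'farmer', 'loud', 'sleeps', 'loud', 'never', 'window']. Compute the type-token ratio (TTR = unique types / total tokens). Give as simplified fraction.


Tokens: 14
Unique types: ('blue', 'farmer', 'loud', 'never', 'sleeps', 'window') = 6
TTR = 6/14
Simplify: divide both by 2 -> 3/7
TTR = 3/7

3/7


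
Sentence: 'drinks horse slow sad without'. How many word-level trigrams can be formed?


Word trigrams from [5] words:
  Trigram 1: (drinks horse slow)
  Trigram 2: (horse slow sad)
  Trigram 3: (slow sad without)
Total word trigrams: 5 - 2 = 3

3


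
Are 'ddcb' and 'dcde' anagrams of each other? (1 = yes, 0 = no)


Sort characters of 'ddcb': 'bcdd'
Sort characters of 'dcde': 'cdde'
Sorted forms differ -> they are NOT anagrams
Result: 0

0


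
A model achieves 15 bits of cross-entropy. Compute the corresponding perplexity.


Perplexity formula: PP = 2^H
H = 15
PP = 2^15
PP = 2^15 = 32768

32768


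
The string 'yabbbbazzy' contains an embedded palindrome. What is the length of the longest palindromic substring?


Scanning 'yabbbbazzy' for palindromic substrings.
Substring at positions 1-6: 'abbbba'.
Check: reverse('abbbba') = 'abbbba' -> palindrome confirmed.
Neighbouring characters ('y' / 'z') break symmetry, so it cannot extend further.
No longer palindromic substring exists; longest length = 6

6


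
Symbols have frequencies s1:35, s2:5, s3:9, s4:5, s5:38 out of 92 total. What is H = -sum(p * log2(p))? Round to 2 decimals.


Computing entropy H = -sum(p_i * log2(p_i)):
  s1: p = 35/92 = 0.3804, -p*log2(p) = 0.5304
  s2: p = 5/92 = 0.0543, -p*log2(p) = 0.2283
  s3: p = 9/92 = 0.0978, -p*log2(p) = 0.3281
  s4: p = 5/92 = 0.0543, -p*log2(p) = 0.2283
  s5: p = 38/92 = 0.4130, -p*log2(p) = 0.5269
H = sum of terms = 1.8420
Rounded to 2 decimals: 1.84

1.84


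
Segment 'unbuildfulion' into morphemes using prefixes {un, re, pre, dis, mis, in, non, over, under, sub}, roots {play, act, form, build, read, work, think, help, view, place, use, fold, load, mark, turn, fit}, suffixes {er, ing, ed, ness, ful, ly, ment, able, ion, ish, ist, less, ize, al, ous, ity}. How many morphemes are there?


Segmenting 'unbuildfulion' against the inventory:
  'un' -> prefix (morpheme 1)
  'build' -> root (morpheme 2)
  'ful' -> suffix (morpheme 3)
  'ion' -> suffix (morpheme 4)
Total morphemes: 4

4


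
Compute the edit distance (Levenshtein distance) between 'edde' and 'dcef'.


Building DP table for s1='edde' (len 4) and s2='dcef' (len 4):
       d  c  e  f
    0  1  2  3  4
  e 1  1  2  2  3
  d 2  1  2  3  3
  d 3  2  2  3  4
  e 4  3  3  2  3
Edit distance = dp[4][4] = 3

3


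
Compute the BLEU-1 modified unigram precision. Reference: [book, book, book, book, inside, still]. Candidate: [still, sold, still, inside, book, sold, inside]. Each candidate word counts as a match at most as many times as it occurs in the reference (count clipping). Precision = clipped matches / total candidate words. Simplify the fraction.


Reference word counts: {'book': 4, 'inside': 1, 'still': 1}
Checking each candidate word (with clipping):
  'still' -> in reference (ref count 1, used 1/1) -> match (matches: 1)
  'sold' -> not in reference -> no match (matches: 1)
  'still' -> ref count 1 already used up (1/1) -> clipped, no match (matches: 1)
  'inside' -> in reference (ref count 1, used 1/1) -> match (matches: 2)
  'book' -> in reference (ref count 4, used 1/4) -> match (matches: 3)
  'sold' -> not in reference -> no match (matches: 3)
  'inside' -> ref count 1 already used up (1/1) -> clipped, no match (matches: 3)
Clipped matches: 3, Candidate length: 7
Precision = 3/7

3/7


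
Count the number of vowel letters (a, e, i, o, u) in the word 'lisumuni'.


Scanning each character of 'lisumuni':
  Position 1: 'l' -> consonant (running count: 0)
  Position 2: 'i' -> vowel (running count: 1)
  Position 3: 's' -> consonant (running count: 1)
  Position 4: 'u' -> vowel (running count: 2)
  Position 5: 'm' -> consonant (running count: 2)
  Position 6: 'u' -> vowel (running count: 3)
  Position 7: 'n' -> consonant (running count: 3)
  Position 8: 'i' -> vowel (running count: 4)
Total vowels: 4

4


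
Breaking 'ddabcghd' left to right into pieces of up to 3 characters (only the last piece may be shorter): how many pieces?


'ddabcghd' has 8 characters.
Chunking with max size 3:
  Chunk 1: 'dda' (positions 0-2)
  Chunk 2: 'bcg' (positions 3-5)
  Chunk 3: 'hd' (positions 6-7)
Total chunks: ceil(8 / 3) = 3

3


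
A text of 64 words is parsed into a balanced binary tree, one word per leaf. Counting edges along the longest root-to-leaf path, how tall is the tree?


In a balanced binary tree with n leaves the deepest leaf is ceil(log2(n)) edges below the root.
log2(64) = 6.0000
ceil(6.0000) = 6
height (edges) = 6

6


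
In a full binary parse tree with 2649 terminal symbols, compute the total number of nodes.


Leaf nodes (terminals): 2649
Internal nodes = n - 1 = 2649 - 1 = 2648
Total = leaves + internal = 2649 + 2648 = 5297

5297


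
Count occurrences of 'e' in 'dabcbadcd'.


Scanning 'dabcbadcd' for 'e':
  No matches found.
Total occurrences of 'e': 0

0


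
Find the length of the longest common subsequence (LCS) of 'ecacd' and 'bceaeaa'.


DP table for LCS of 'ecacd' and 'bceaeaa':
       b  c  e  a  e  a  a
    0  0  0  0  0  0  0  0
  e 0  0  0  1  1  1  1  1
  c 0  0  1  1  1  1  1  1
  a 0  0  1  1  2  2  2  2
  c 0  0  1  1  2  2  2  2
  d 0  0  1  1  2  2  2  2
LCS: 'ea'
LCS length = 2

2


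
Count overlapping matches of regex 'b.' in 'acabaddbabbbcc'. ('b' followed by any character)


Pattern: b. means 'b' followed by any character.
Scanning 'acabaddbabbbcc' position-by-position:
  Pos 0: window 'ac' -> no
  Pos 1: window 'ca' -> no
  Pos 2: window 'ab' -> no
  Pos 3: window 'ba' -> MATCH
  Pos 4: window 'ad' -> no
  Pos 5: window 'dd' -> no
  Pos 6: window 'db' -> no
  Pos 7: window 'ba' -> MATCH
  Pos 8: window 'ab' -> no
  Pos 9: window 'bb' -> MATCH
  Pos 10: window 'bb' -> MATCH
  Pos 11: window 'bc' -> MATCH
  Pos 12: window 'cc' -> no
  Pos 13: window 'c' -> no
Total matches: 5

5


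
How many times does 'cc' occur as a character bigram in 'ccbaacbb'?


Scanning 'ccbaacbb' for bigram 'cc':
  Position 0: 'cc' -> MATCH
  Position 1: 'cb' -> no
  Position 2: 'ba' -> no
  Position 3: 'aa' -> no
  Position 4: 'ac' -> no
  Position 5: 'cb' -> no
  Position 6: 'bb' -> no
Total matches: 1

1


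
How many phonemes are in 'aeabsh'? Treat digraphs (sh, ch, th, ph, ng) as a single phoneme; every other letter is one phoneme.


Parsing 'aeabsh' greedily, digraphs first:
  'a' -> vowel phoneme (phonemes so far: 1)
  'e' -> vowel phoneme (phonemes so far: 2)
  'a' -> vowel phoneme (phonemes so far: 3)
  'b' -> consonant phoneme (phonemes so far: 4)
  'sh' -> digraph (1 consonant phoneme) (phonemes so far: 5)
Total phonemes: 5

5


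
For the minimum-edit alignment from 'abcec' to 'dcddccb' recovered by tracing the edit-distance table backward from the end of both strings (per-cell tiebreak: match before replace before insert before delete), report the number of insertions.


Edit distance = 6. Backtracking from cell (5, 7) with preference match > replace > insert > delete,
then listing the resulting alignment 'abcec' -> 'dcddccb' left to right:
  Step 1: insert 'd' [insertion #1]
  Step 2: insert 'c' [insertion #2]
  Step 3: replace a->d
  Step 4: replace b->d
  Step 5: keep 'c'
  Step 6: replace e->c
  Step 7: replace c->b
Total insertions: 2

2


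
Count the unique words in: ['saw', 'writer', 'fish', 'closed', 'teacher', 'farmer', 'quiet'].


Listing all tokens and tracking unique types:
  Token 1: 'saw' -> NEW (unique so far: 1)
  Token 2: 'writer' -> NEW (unique so far: 2)
  Token 3: 'fish' -> NEW (unique so far: 3)
  Token 4: 'closed' -> NEW (unique so far: 4)
  Token 5: 'teacher' -> NEW (unique so far: 5)
  Token 6: 'farmer' -> NEW (unique so far: 6)
  Token 7: 'quiet' -> NEW (unique so far: 7)
Unique types: ('closed', 'farmer', 'fish', 'quiet', 'saw', 'teacher', 'writer')
Vocabulary size: 7

7


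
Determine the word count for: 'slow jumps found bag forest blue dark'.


Counting words by splitting on spaces:
  Word 1: 'slow'
  Word 2: 'jumps'
  Word 3: 'found'
  Word 4: 'bag'
  Word 5: 'forest'
  Word 6: 'blue'
  Word 7: 'dark'
Total words: 7

7


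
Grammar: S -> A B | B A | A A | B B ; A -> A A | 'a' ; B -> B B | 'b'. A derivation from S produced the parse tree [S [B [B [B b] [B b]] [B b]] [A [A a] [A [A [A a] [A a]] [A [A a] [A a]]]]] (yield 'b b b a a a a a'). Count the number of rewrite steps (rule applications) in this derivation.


Every bracketed nonterminal node [X ...] in the tree is produced by exactly one rule application.
Reading the tree off as a leftmost derivation:
  Step 1: S  =>  B A   (applied S -> B A)
  Step 2: B A  =>  B B A   (applied B -> B B)
  Step 3: B B A  =>  B B B A   (applied B -> B B)
  Step 4: B B B A  =>  b B B A   (applied B -> b)
  Step 5: b B B A  =>  b b B A   (applied B -> b)
  Step 6: b b B A  =>  b b b A   (applied B -> b)
  Step 7: b b b A  =>  b b b A A   (applied A -> A A)
  Step 8: b b b A A  =>  b b b a A   (applied A -> a)
  Step 9: b b b a A  =>  b b b a A A   (applied A -> A A)
  Step 10: b b b a A A  =>  b b b a A A A   (applied A -> A A)
  Step 11: b b b a A A A  =>  b b b a a A A   (applied A -> a)
  Step 12: b b b a a A A  =>  b b b a a a A   (applied A -> a)
  Step 13: b b b a a a A  =>  b b b a a a A A   (applied A -> A A)
  Step 14: b b b a a a A A  =>  b b b a a a a A   (applied A -> a)
  Step 15: b b b a a a a A  =>  b b b a a a a a   (applied A -> a)
Final yield: b b b a a a a a
Total rewrite steps: 15

15


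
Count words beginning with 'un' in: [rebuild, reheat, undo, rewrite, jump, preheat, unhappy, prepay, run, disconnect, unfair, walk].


Checking each word for prefix 'un':
  'rebuild' -> no (count: 0)
  'reheat' -> no (count: 0)
  'undo' -> YES, starts with 'un' (count: 1)
  'rewrite' -> no (count: 1)
  'jump' -> no (count: 1)
  'preheat' -> no (count: 1)
  'unhappy' -> YES, starts with 'un' (count: 2)
  'prepay' -> no (count: 2)
  'run' -> no (count: 2)
  'disconnect' -> no (count: 2)
  'unfair' -> YES, starts with 'un' (count: 3)
  'walk' -> no (count: 3)
Total with prefix 'un': 3

3


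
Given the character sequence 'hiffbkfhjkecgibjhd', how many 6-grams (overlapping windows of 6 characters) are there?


String 'hiffbkfhjkecgibjhd' has length L = 18.
Number of overlapping n-grams = L - n + 1
Substituting: 18 - 6 + 1 = 13

13


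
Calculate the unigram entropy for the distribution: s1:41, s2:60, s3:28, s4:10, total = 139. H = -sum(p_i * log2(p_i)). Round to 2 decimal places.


Computing entropy H = -sum(p_i * log2(p_i)):
  s1: p = 41/139 = 0.2950, -p*log2(p) = 0.5195
  s2: p = 60/139 = 0.4317, -p*log2(p) = 0.5232
  s3: p = 28/139 = 0.2014, -p*log2(p) = 0.4656
  s4: p = 10/139 = 0.0719, -p*log2(p) = 0.2732
H = sum of terms = 1.7815
Rounded to 2 decimals: 1.78

1.78


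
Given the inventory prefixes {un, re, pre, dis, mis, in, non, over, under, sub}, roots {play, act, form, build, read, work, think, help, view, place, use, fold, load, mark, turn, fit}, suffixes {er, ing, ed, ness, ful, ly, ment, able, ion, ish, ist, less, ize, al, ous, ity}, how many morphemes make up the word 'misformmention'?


Segmenting 'misformmention' against the inventory:
  'mis' -> prefix (morpheme 1)
  'form' -> root (morpheme 2)
  'ment' -> suffix (morpheme 3)
  'ion' -> suffix (morpheme 4)
Total morphemes: 4

4


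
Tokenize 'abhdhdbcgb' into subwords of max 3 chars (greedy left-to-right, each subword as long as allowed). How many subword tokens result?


'abhdhdbcgb' has 10 characters.
Chunking with max size 3:
  Chunk 1: 'abh' (positions 0-2)
  Chunk 2: 'dhd' (positions 3-5)
  Chunk 3: 'bcg' (positions 6-8)
  Chunk 4: 'b' (positions 9-9)
Total chunks: ceil(10 / 3) = 4

4


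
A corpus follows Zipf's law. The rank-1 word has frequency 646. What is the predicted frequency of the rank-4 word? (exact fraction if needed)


Zipf's law: freq(rank) = f1 / rank
f1 = 646, rank = 4
freq = 646 / 4
GCD(646, 4) = 2
Simplified: 323/2

323/2


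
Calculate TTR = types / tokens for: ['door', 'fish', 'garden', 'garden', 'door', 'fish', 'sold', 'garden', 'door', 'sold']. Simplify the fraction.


Tokens: 10
Unique types: ('door', 'fish', 'garden', 'sold') = 4
TTR = 4/10
Simplify: divide both by 2 -> 2/5
TTR = 2/5

2/5


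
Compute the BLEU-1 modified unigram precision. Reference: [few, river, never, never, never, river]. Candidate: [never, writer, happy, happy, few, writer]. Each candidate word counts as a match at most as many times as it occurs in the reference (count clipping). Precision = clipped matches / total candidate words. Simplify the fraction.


Reference word counts: {'few': 1, 'never': 3, 'river': 2}
Checking each candidate word (with clipping):
  'never' -> in reference (ref count 3, used 1/3) -> match (matches: 1)
  'writer' -> not in reference -> no match (matches: 1)
  'happy' -> not in reference -> no match (matches: 1)
  'happy' -> not in reference -> no match (matches: 1)
  'few' -> in reference (ref count 1, used 1/1) -> match (matches: 2)
  'writer' -> not in reference -> no match (matches: 2)
Clipped matches: 2, Candidate length: 6
Precision = 2/6 = 1/3

1/3


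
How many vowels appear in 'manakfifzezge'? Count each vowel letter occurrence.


Scanning each character of 'manakfifzezge':
  Position 1: 'm' -> consonant (running count: 0)
  Position 2: 'a' -> vowel (running count: 1)
  Position 3: 'n' -> consonant (running count: 1)
  Position 4: 'a' -> vowel (running count: 2)
  Position 5: 'k' -> consonant (running count: 2)
  Position 6: 'f' -> consonant (running count: 2)
  Position 7: 'i' -> vowel (running count: 3)
  Position 8: 'f' -> consonant (running count: 3)
  Position 9: 'z' -> consonant (running count: 3)
  Position 10: 'e' -> vowel (running count: 4)
  Position 11: 'z' -> consonant (running count: 4)
  Position 12: 'g' -> consonant (running count: 4)
  Position 13: 'e' -> vowel (running count: 5)
Total vowels: 5

5


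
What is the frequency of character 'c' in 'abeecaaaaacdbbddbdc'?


Scanning 'abeecaaaaacdbbddbdc' for 'c':
  Position 4: 'c' -> MATCH (count: 1)
  Position 10: 'c' -> MATCH (count: 2)
  Position 18: 'c' -> MATCH (count: 3)
Total occurrences of 'c': 3

3


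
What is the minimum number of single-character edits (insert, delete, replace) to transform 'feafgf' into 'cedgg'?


Building DP table for s1='feafgf' (len 6) and s2='cedgg' (len 5):
       c  e  d  g  g
    0  1  2  3  4  5
  f 1  1  2  3  4  5
  e 2  2  1  2  3  4
  a 3  3  2  2  3  4
  f 4  4  3  3  3  4
  g 5  5  4  4  3  3
  f 6  6  5  5  4  4
Edit distance = dp[6][5] = 4

4


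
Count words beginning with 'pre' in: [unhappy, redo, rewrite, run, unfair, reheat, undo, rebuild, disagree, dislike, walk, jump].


Checking each word for prefix 'pre':
  'unhappy' -> no (count: 0)
  'redo' -> no (count: 0)
  'rewrite' -> no (count: 0)
  'run' -> no (count: 0)
  'unfair' -> no (count: 0)
  'reheat' -> no (count: 0)
  'undo' -> no (count: 0)
  'rebuild' -> no (count: 0)
  'disagree' -> no (count: 0)
  'dislike' -> no (count: 0)
  'walk' -> no (count: 0)
  'jump' -> no (count: 0)
Total with prefix 'pre': 0

0


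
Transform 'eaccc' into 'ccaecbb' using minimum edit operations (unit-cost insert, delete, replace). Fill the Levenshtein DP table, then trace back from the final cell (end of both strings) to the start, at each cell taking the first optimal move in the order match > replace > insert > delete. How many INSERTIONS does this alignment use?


Edit distance = 5. Backtracking from cell (5, 7) with preference match > replace > insert > delete,
then listing the resulting alignment 'eaccc' -> 'ccaecbb' left to right:
  Step 1: insert 'c' [insertion #1]
  Step 2: replace e->c
  Step 3: keep 'a'
  Step 4: insert 'e' [insertion #2]
  Step 5: keep 'c'
  Step 6: replace c->b
  Step 7: replace c->b
Total insertions: 2

2


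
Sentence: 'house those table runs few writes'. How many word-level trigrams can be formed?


Word trigrams from [6] words:
  Trigram 1: (house those table)
  Trigram 2: (those table runs)
  Trigram 3: (table runs few)
  Trigram 4: (runs few writes)
Total word trigrams: 6 - 2 = 4

4


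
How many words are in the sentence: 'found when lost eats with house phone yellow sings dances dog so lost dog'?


Counting words by splitting on spaces:
  Word 1: 'found'
  Word 2: 'when'
  Word 3: 'lost'
  Word 4: 'eats'
  Word 5: 'with'
  Word 6: 'house'
  Word 7: 'phone'
  Word 8: 'yellow'
  Word 9: 'sings'
  Word 10: 'dances'
  Word 11: 'dog'
  Word 12: 'so'
  Word 13: 'lost'
  Word 14: 'dog'
Total words: 14

14


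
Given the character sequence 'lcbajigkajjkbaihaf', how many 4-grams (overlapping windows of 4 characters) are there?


String 'lcbajigkajjkbaihaf' has length L = 18.
Number of overlapping n-grams = L - n + 1
Substituting: 18 - 4 + 1 = 15

15


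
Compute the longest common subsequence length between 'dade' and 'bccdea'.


DP table for LCS of 'dade' and 'bccdea':
       b  c  c  d  e  a
    0  0  0  0  0  0  0
  d 0  0  0  0  1  1  1
  a 0  0  0  0  1  1  2
  d 0  0  0  0  1  1  2
  e 0  0  0  0  1  2  2
LCS: 'da'
LCS length = 2

2


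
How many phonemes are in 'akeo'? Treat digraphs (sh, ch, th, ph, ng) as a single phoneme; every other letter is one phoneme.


Parsing 'akeo' greedily, digraphs first:
  'a' -> vowel phoneme (phonemes so far: 1)
  'k' -> consonant phoneme (phonemes so far: 2)
  'e' -> vowel phoneme (phonemes so far: 3)
  'o' -> vowel phoneme (phonemes so far: 4)
Total phonemes: 4

4


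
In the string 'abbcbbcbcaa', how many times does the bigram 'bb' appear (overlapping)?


Scanning 'abbcbbcbcaa' for bigram 'bb':
  Position 0: 'ab' -> no
  Position 1: 'bb' -> MATCH
  Position 2: 'bc' -> no
  Position 3: 'cb' -> no
  Position 4: 'bb' -> MATCH
  Position 5: 'bc' -> no
  Position 6: 'cb' -> no
  Position 7: 'bc' -> no
  Position 8: 'ca' -> no
  Position 9: 'aa' -> no
Total matches: 2

2


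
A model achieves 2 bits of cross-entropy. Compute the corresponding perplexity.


Perplexity formula: PP = 2^H
H = 2
PP = 2^2
Steps: 2^1 = 2, 2^2 = 4
PP = 4

4


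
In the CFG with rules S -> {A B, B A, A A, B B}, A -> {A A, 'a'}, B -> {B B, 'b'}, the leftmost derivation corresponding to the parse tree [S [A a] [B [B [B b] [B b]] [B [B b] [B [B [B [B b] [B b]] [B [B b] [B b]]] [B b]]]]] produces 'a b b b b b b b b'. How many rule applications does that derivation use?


Every bracketed nonterminal node [X ...] in the tree is produced by exactly one rule application.
Reading the tree off as a leftmost derivation:
  Step 1: S  =>  A B   (applied S -> A B)
  Step 2: A B  =>  a B   (applied A -> a)
  Step 3: a B  =>  a B B   (applied B -> B B)
  Step 4: a B B  =>  a B B B   (applied B -> B B)
  Step 5: a B B B  =>  a b B B   (applied B -> b)
  Step 6: a b B B  =>  a b b B   (applied B -> b)
  Step 7: a b b B  =>  a b b B B   (applied B -> B B)
  Step 8: a b b B B  =>  a b b b B   (applied B -> b)
  Step 9: a b b b B  =>  a b b b B B   (applied B -> B B)
  Step 10: a b b b B B  =>  a b b b B B B   (applied B -> B B)
  Step 11: a b b b B B B  =>  a b b b B B B B   (applied B -> B B)
  Step 12: a b b b B B B B  =>  a b b b b B B B   (applied B -> b)
  Step 13: a b b b b B B B  =>  a b b b b b B B   (applied B -> b)
  Step 14: a b b b b b B B  =>  a b b b b b B B B   (applied B -> B B)
  Step 15: a b b b b b B B B  =>  a b b b b b b B B   (applied B -> b)
  Step 16: a b b b b b b B B  =>  a b b b b b b b B   (applied B -> b)
  Step 17: a b b b b b b b B  =>  a b b b b b b b b   (applied B -> b)
Final yield: a b b b b b b b b
Total rewrite steps: 17

17


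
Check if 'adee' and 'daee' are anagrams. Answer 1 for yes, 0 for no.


Sort characters of 'adee': 'adee'
Sort characters of 'daee': 'adee'
Sorted forms match -> they ARE anagrams
Result: 1

1


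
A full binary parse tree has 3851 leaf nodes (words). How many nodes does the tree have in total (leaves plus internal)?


Leaf nodes (terminals): 3851
Internal nodes = n - 1 = 3851 - 1 = 3850
Total = leaves + internal = 3851 + 3850 = 7701

7701


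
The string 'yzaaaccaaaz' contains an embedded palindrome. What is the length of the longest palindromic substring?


Scanning 'yzaaaccaaaz' for palindromic substrings.
Substring at positions 1-10: 'zaaaccaaaz'.
Check: reverse('zaaaccaaaz') = 'zaaaccaaaz' -> palindrome confirmed.
Neighbouring characters ('y' / '-') break symmetry, so it cannot extend further.
No longer palindromic substring exists; longest length = 10

10


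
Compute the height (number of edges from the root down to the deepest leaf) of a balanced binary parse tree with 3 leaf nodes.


In a balanced binary tree with n leaves the deepest leaf is ceil(log2(n)) edges below the root.
log2(3) = 1.5850
ceil(1.5850) = 2
height (edges) = 2

2


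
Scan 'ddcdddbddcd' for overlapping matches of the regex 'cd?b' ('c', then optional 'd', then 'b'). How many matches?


Pattern: cd?b means 'c', then optional 'd', then 'b'.
Scanning 'ddcdddbddcd' position-by-position:
  Pos 0: window 'ddc' -> no
  Pos 1: window 'dcd' -> no
  Pos 2: window 'cdd' -> no
  Pos 3: window 'ddd' -> no
  Pos 4: window 'ddb' -> no
  Pos 5: window 'dbd' -> no
  Pos 6: window 'bdd' -> no
  Pos 7: window 'ddc' -> no
  Pos 8: window 'dcd' -> no
  Pos 9: window 'cd' -> no
  Pos 10: window 'd' -> no
Total matches: 0

0


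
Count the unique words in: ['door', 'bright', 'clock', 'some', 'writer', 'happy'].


Listing all tokens and tracking unique types:
  Token 1: 'door' -> NEW (unique so far: 1)
  Token 2: 'bright' -> NEW (unique so far: 2)
  Token 3: 'clock' -> NEW (unique so far: 3)
  Token 4: 'some' -> NEW (unique so far: 4)
  Token 5: 'writer' -> NEW (unique so far: 5)
  Token 6: 'happy' -> NEW (unique so far: 6)
Unique types: ('bright', 'clock', 'door', 'happy', 'some', 'writer')
Vocabulary size: 6

6


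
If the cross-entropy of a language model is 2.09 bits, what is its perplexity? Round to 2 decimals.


Perplexity formula: PP = 2^H
H = 2.09
PP = 2^2.09
Decompose: 2^2.09 = 2^2 * 2^0.09
2^2 = 4, 2^0.09 ~ 1.0643702
PP ~ 4 * 1.0643702 = 4.2574808
Rounded to 2 decimals: 4.26

4.26


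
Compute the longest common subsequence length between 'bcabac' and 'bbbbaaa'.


DP table for LCS of 'bcabac' and 'bbbbaaa':
       b  b  b  b  a  a  a
    0  0  0  0  0  0  0  0
  b 0  1  1  1  1  1  1  1
  c 0  1  1  1  1  1  1  1
  a 0  1  1  1  1  2  2  2
  b 0  1  2  2  2  2  2  2
  a 0  1  2  2  2  3  3  3
  c 0  1  2  2  2  3  3  3
LCS: 'baa'
LCS length = 3

3


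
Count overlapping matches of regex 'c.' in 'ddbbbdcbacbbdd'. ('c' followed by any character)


Pattern: c. means 'c' followed by any character.
Scanning 'ddbbbdcbacbbdd' position-by-position:
  Pos 0: window 'dd' -> no
  Pos 1: window 'db' -> no
  Pos 2: window 'bb' -> no
  Pos 3: window 'bb' -> no
  Pos 4: window 'bd' -> no
  Pos 5: window 'dc' -> no
  Pos 6: window 'cb' -> MATCH
  Pos 7: window 'ba' -> no
  Pos 8: window 'ac' -> no
  Pos 9: window 'cb' -> MATCH
  Pos 10: window 'bb' -> no
  Pos 11: window 'bd' -> no
  Pos 12: window 'dd' -> no
  Pos 13: window 'd' -> no
Total matches: 2

2


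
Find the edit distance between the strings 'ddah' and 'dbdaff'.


Building DP table for s1='ddah' (len 4) and s2='dbdaff' (len 6):
       d  b  d  a  f  f
    0  1  2  3  4  5  6
  d 1  0  1  2  3  4  5
  d 2  1  1  1  2  3  4
  a 3  2  2  2  1  2  3
  h 4  3  3  3  2  2  3
Edit distance = dp[4][6] = 3

3


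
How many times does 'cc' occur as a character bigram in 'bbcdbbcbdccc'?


Scanning 'bbcdbbcbdccc' for bigram 'cc':
  Position 0: 'bb' -> no
  Position 1: 'bc' -> no
  Position 2: 'cd' -> no
  Position 3: 'db' -> no
  Position 4: 'bb' -> no
  Position 5: 'bc' -> no
  Position 6: 'cb' -> no
  Position 7: 'bd' -> no
  Position 8: 'dc' -> no
  Position 9: 'cc' -> MATCH
  Position 10: 'cc' -> MATCH
Total matches: 2

2


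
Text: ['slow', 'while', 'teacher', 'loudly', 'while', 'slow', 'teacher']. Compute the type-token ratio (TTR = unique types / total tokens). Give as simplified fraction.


Tokens: 7
Unique types: ('loudly', 'slow', 'teacher', 'while') = 4
TTR = 4/7
Already in lowest terms.

4/7


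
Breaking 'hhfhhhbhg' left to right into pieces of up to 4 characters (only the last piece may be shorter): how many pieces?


'hhfhhhbhg' has 9 characters.
Chunking with max size 4:
  Chunk 1: 'hhfh' (positions 0-3)
  Chunk 2: 'hhbh' (positions 4-7)
  Chunk 3: 'g' (positions 8-8)
Total chunks: ceil(9 / 4) = 3

3


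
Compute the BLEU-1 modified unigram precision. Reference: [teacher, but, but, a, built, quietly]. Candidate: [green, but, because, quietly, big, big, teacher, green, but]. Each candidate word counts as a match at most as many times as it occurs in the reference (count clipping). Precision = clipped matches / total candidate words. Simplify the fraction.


Reference word counts: {'a': 1, 'built': 1, 'but': 2, 'quietly': 1, 'teacher': 1}
Checking each candidate word (with clipping):
  'green' -> not in reference -> no match (matches: 0)
  'but' -> in reference (ref count 2, used 1/2) -> match (matches: 1)
  'because' -> not in reference -> no match (matches: 1)
  'quietly' -> in reference (ref count 1, used 1/1) -> match (matches: 2)
  'big' -> not in reference -> no match (matches: 2)
  'big' -> not in reference -> no match (matches: 2)
  'teacher' -> in reference (ref count 1, used 1/1) -> match (matches: 3)
  'green' -> not in reference -> no match (matches: 3)
  'but' -> in reference (ref count 2, used 2/2) -> match (matches: 4)
Clipped matches: 4, Candidate length: 9
Precision = 4/9

4/9


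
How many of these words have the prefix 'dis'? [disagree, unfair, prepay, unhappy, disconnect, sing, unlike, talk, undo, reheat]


Checking each word for prefix 'dis':
  'disagree' -> YES, starts with 'dis' (count: 1)
  'unfair' -> no (count: 1)
  'prepay' -> no (count: 1)
  'unhappy' -> no (count: 1)
  'disconnect' -> YES, starts with 'dis' (count: 2)
  'sing' -> no (count: 2)
  'unlike' -> no (count: 2)
  'talk' -> no (count: 2)
  'undo' -> no (count: 2)
  'reheat' -> no (count: 2)
Total with prefix 'dis': 2

2


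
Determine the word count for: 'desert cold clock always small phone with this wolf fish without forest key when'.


Counting words by splitting on spaces:
  Word 1: 'desert'
  Word 2: 'cold'
  Word 3: 'clock'
  Word 4: 'always'
  Word 5: 'small'
  Word 6: 'phone'
  Word 7: 'with'
  Word 8: 'this'
  Word 9: 'wolf'
  Word 10: 'fish'
  Word 11: 'without'
  Word 12: 'forest'
  Word 13: 'key'
  Word 14: 'when'
Total words: 14

14


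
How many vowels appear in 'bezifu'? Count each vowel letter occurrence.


Scanning each character of 'bezifu':
  Position 1: 'b' -> consonant (running count: 0)
  Position 2: 'e' -> vowel (running count: 1)
  Position 3: 'z' -> consonant (running count: 1)
  Position 4: 'i' -> vowel (running count: 2)
  Position 5: 'f' -> consonant (running count: 2)
  Position 6: 'u' -> vowel (running count: 3)
Total vowels: 3

3


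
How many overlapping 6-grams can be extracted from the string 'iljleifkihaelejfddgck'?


String 'iljleifkihaelejfddgck' has length L = 21.
Number of overlapping n-grams = L - n + 1
Substituting: 21 - 6 + 1 = 16

16


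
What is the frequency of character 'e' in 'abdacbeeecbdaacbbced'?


Scanning 'abdacbeeecbdaacbbced' for 'e':
  Position 6: 'e' -> MATCH (count: 1)
  Position 7: 'e' -> MATCH (count: 2)
  Position 8: 'e' -> MATCH (count: 3)
  Position 18: 'e' -> MATCH (count: 4)
Total occurrences of 'e': 4

4


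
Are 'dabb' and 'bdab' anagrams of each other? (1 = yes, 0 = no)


Sort characters of 'dabb': 'abbd'
Sort characters of 'bdab': 'abbd'
Sorted forms match -> they ARE anagrams
Result: 1

1


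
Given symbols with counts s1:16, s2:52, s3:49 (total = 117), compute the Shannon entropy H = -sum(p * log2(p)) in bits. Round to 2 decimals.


Computing entropy H = -sum(p_i * log2(p_i)):
  s1: p = 16/117 = 0.1368, -p*log2(p) = 0.3925
  s2: p = 52/117 = 0.4444, -p*log2(p) = 0.5200
  s3: p = 49/117 = 0.4188, -p*log2(p) = 0.5259
H = sum of terms = 1.4384
Rounded to 2 decimals: 1.44

1.44


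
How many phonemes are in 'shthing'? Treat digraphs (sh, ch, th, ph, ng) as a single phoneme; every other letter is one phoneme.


Parsing 'shthing' greedily, digraphs first:
  'sh' -> digraph (1 consonant phoneme) (phonemes so far: 1)
  'th' -> digraph (1 consonant phoneme) (phonemes so far: 2)
  'i' -> vowel phoneme (phonemes so far: 3)
  'ng' -> digraph (1 consonant phoneme) (phonemes so far: 4)
Total phonemes: 4

4


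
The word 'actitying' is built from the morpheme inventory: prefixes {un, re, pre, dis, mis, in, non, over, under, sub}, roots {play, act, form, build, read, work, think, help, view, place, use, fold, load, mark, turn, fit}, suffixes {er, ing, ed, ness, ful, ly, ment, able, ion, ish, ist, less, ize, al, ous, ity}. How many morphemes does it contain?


Segmenting 'actitying' against the inventory:
  'act' -> root (morpheme 1)
  'ity' -> suffix (morpheme 2)
  'ing' -> suffix (morpheme 3)
Total morphemes: 3

3


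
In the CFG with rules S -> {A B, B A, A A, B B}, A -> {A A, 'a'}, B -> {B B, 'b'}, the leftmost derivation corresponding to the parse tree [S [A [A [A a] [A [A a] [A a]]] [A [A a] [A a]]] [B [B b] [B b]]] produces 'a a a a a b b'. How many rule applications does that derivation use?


Every bracketed nonterminal node [X ...] in the tree is produced by exactly one rule application.
Reading the tree off as a leftmost derivation:
  Step 1: S  =>  A B   (applied S -> A B)
  Step 2: A B  =>  A A B   (applied A -> A A)
  Step 3: A A B  =>  A A A B   (applied A -> A A)
  Step 4: A A A B  =>  a A A B   (applied A -> a)
  Step 5: a A A B  =>  a A A A B   (applied A -> A A)
  Step 6: a A A A B  =>  a a A A B   (applied A -> a)
  Step 7: a a A A B  =>  a a a A B   (applied A -> a)
  Step 8: a a a A B  =>  a a a A A B   (applied A -> A A)
  Step 9: a a a A A B  =>  a a a a A B   (applied A -> a)
  Step 10: a a a a A B  =>  a a a a a B   (applied A -> a)
  Step 11: a a a a a B  =>  a a a a a B B   (applied B -> B B)
  Step 12: a a a a a B B  =>  a a a a a b B   (applied B -> b)
  Step 13: a a a a a b B  =>  a a a a a b b   (applied B -> b)
Final yield: a a a a a b b
Total rewrite steps: 13

13
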